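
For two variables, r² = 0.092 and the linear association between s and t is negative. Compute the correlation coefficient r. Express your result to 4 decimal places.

|r| = √0.092 = 0.3033
The association is negative, so r = −0.3033.

-0.3033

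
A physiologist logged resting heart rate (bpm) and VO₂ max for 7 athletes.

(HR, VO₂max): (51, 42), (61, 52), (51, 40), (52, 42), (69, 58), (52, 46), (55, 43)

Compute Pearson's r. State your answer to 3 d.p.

n = 7, Σx = 391, Σy = 323, Σx² = 22117, Σy² = 15161, Σxy = 18297
nΣxy − ΣxΣy = 128079 − 126293 = 1786
nΣx² − (Σx)² = 154819 − 152881 = 1938; nΣy² − (Σy)² = 106127 − 104329 = 1798
r = 1786 / √(1938 × 1798) = 1786 / 1866.6880 ≈ 0.957

0.957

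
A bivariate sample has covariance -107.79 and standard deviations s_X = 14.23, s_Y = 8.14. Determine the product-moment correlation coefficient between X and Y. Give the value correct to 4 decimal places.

r = Cov(X,Y) / (s_X · s_Y) = -107.79 / (14.23 × 8.14)
  = -107.79 / 115.8322 ≈ -0.9306

-0.9306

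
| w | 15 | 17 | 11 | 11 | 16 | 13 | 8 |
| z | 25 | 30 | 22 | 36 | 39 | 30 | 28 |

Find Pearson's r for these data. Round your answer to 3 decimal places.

0.272

n = 7, Σw = 91, Σz = 210, Σw² = 1245, Σz² = 6510, Σwz = 2761
nΣwz − ΣwΣz = 19327 − 19110 = 217
nΣw² − (Σw)² = 8715 − 8281 = 434; nΣz² − (Σz)² = 45570 − 44100 = 1470
r = 217 / √(434 × 1470) = 217 / 798.7365 ≈ 0.272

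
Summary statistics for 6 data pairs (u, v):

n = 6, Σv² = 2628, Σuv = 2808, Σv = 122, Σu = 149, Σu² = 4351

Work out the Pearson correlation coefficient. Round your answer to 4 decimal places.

r = (nΣuv − ΣuΣv) / √[(nΣu² − (Σu)²)(nΣv² − (Σv)²)]
Numerator: 6×2808 − 149×122 = -1330
Denominator: √[(26106 − 22201)(15768 − 14884)] = √[3905 × 884] = 1857.9612
r = -1330 / 1857.9612 ≈ -0.7158

-0.7158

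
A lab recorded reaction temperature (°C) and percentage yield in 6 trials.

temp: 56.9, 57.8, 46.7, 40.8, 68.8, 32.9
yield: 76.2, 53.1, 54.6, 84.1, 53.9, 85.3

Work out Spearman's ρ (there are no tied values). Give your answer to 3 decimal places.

-0.886

Rank temp: 4, 5, 3, 2, 6, 1
Rank yield: 4, 1, 3, 5, 2, 6
d = rank(temp) − rank(yield): 0, 4, 0, -3, 4, -5; Σd² = 66
ρ = 1 − 6Σd² / [n(n²−1)] = 1 − 6×66 / (6×35) = 1 − 396/210 ≈ -0.886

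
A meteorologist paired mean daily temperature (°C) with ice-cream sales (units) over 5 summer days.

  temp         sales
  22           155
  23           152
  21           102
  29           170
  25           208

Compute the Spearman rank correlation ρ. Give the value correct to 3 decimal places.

0.800

Rank temp: 2, 3, 1, 5, 4
Rank sales: 3, 2, 1, 4, 5
d = rank(temp) − rank(sales): -1, 1, 0, 1, -1; Σd² = 4
ρ = 1 − 6Σd² / [n(n²−1)] = 1 − 6×4 / (5×24) = 1 − 24/120 ≈ 0.800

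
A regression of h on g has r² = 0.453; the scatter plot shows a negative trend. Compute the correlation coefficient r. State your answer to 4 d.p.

-0.6731

|r| = √0.453 = 0.6731
The association is negative, so r = −0.6731.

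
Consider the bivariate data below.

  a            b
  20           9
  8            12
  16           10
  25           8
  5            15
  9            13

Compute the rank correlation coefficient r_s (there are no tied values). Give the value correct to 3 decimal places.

Rank a: 5, 2, 4, 6, 1, 3
Rank b: 2, 4, 3, 1, 6, 5
d = rank(a) − rank(b): 3, -2, 1, 5, -5, -2; Σd² = 68
ρ = 1 − 6Σd² / [n(n²−1)] = 1 − 6×68 / (6×35) = 1 − 408/210 ≈ -0.943

-0.943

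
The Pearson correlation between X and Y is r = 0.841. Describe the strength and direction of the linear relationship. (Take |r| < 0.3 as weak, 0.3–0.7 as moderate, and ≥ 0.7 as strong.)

strong positive

r = 0.841 > 0 so the relationship is positive.
|r| = 0.841, which falls in the strong range.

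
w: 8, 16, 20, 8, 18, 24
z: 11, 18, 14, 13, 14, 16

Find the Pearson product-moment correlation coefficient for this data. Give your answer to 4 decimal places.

0.6181

n = 6, Σw = 94, Σz = 86, Σw² = 1684, Σz² = 1262, Σwz = 1396
nΣwz − ΣwΣz = 8376 − 8084 = 292
nΣw² − (Σw)² = 10104 − 8836 = 1268; nΣz² − (Σz)² = 7572 − 7396 = 176
r = 292 / √(1268 × 176) = 292 / 472.4066 ≈ 0.6181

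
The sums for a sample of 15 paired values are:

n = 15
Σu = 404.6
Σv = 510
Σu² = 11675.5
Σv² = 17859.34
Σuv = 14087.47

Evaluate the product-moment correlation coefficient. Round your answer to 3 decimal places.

r = (nΣuv − ΣuΣv) / √[(nΣu² − (Σu)²)(nΣv² − (Σv)²)]
Numerator: 15×14087.47 − 404.6×510 = 4966.05
Denominator: √[(175132.5 − 163701.16)(267890.1 − 260100)] = √[11431.34 × 7790.1] = 9436.6987
r = 4966.05 / 9436.6987 ≈ 0.526

0.526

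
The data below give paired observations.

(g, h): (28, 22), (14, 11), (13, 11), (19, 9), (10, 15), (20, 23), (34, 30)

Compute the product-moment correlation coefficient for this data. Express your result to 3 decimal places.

n = 7, Σg = 138, Σh = 121, Σg² = 3166, Σh² = 2461, Σgh = 2714
nΣgh − ΣgΣh = 18998 − 16698 = 2300
nΣg² − (Σg)² = 22162 − 19044 = 3118; nΣh² − (Σh)² = 17227 − 14641 = 2586
r = 2300 / √(3118 × 2586) = 2300 / 2839.5683 ≈ 0.810

0.810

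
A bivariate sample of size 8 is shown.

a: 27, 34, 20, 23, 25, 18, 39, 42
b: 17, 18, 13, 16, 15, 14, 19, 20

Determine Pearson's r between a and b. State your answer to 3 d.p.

n = 8, Σa = 228, Σb = 132, Σa² = 7048, Σb² = 2220, Σab = 3907
nΣab − ΣaΣb = 31256 − 30096 = 1160
nΣa² − (Σa)² = 56384 − 51984 = 4400; nΣb² − (Σb)² = 17760 − 17424 = 336
r = 1160 / √(4400 × 336) = 1160 / 1215.8947 ≈ 0.954

0.954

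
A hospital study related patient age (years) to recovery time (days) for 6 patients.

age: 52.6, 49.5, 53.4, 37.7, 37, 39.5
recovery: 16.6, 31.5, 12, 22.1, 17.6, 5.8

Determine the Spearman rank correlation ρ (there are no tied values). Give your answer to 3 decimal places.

-0.314

Rank age: 5, 4, 6, 2, 1, 3
Rank recovery: 3, 6, 2, 5, 4, 1
d = rank(age) − rank(recovery): 2, -2, 4, -3, -3, 2; Σd² = 46
ρ = 1 − 6Σd² / [n(n²−1)] = 1 − 6×46 / (6×35) = 1 − 276/210 ≈ -0.314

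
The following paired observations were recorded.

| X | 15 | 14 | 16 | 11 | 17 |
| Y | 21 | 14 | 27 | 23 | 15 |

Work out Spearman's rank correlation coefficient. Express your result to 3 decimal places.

0.000

Rank X: 3, 2, 4, 1, 5
Rank Y: 3, 1, 5, 4, 2
d = rank(X) − rank(Y): 0, 1, -1, -3, 3; Σd² = 20
ρ = 1 − 6Σd² / [n(n²−1)] = 1 − 6×20 / (5×24) = 1 − 120/120 ≈ 0.000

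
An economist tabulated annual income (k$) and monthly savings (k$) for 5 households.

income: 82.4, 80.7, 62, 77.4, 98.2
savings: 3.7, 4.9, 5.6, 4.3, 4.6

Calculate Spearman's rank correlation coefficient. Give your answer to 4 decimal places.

Rank income: 4, 3, 1, 2, 5
Rank savings: 1, 4, 5, 2, 3
d = rank(income) − rank(savings): 3, -1, -4, 0, 2; Σd² = 30
ρ = 1 − 6Σd² / [n(n²−1)] = 1 − 6×30 / (5×24) = 1 − 180/120 ≈ -0.5000

-0.5000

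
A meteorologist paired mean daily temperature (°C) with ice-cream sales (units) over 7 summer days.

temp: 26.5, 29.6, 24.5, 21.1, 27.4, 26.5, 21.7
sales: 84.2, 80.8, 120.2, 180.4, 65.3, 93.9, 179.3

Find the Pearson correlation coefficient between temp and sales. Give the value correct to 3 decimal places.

n = 7, Σx = 177.3, Σy = 804.1, Σx² = 4547.77, Σy² = 105840.27, Σxy = 19542.7
nΣxy − ΣxΣy = 136798.9 − 142566.93 = -5768.03
nΣx² − (Σx)² = 31834.39 − 31435.29 = 399.1; nΣy² − (Σy)² = 740881.89 − 646576.81 = 94305.08
r = -5768.03 / √(399.1 × 94305.08) = -5768.03 / 6134.9130 ≈ -0.940

-0.940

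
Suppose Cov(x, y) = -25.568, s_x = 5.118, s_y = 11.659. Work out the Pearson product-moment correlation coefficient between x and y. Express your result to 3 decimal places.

-0.428

r = Cov(x,y) / (s_x · s_y) = -25.568 / (5.118 × 11.659)
  = -25.568 / 59.6708 ≈ -0.428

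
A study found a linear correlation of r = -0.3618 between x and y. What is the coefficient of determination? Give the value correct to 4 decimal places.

0.1309

r² = (-0.3618)² = 0.1309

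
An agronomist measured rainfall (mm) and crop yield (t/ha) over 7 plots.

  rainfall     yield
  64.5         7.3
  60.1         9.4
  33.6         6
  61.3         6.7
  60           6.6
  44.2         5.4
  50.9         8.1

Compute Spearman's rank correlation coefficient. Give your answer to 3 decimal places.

Rank rainfall: 7, 5, 1, 6, 4, 2, 3
Rank yield: 5, 7, 2, 4, 3, 1, 6
d = rank(rainfall) − rank(yield): 2, -2, -1, 2, 1, 1, -3; Σd² = 24
ρ = 1 − 6Σd² / [n(n²−1)] = 1 − 6×24 / (7×48) = 1 − 144/336 ≈ 0.571

0.571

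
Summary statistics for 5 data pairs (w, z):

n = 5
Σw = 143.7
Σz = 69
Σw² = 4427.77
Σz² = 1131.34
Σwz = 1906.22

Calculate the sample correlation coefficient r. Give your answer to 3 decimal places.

-0.333

r = (nΣwz − ΣwΣz) / √[(nΣw² − (Σw)²)(nΣz² − (Σz)²)]
Numerator: 5×1906.22 − 143.7×69 = -384.2
Denominator: √[(22138.85 − 20649.69)(5656.7 − 4761)] = √[1489.16 × 895.7] = 1154.9202
r = -384.2 / 1154.9202 ≈ -0.333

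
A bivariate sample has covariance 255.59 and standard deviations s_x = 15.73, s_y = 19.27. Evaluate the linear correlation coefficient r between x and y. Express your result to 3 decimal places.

r = Cov(x,y) / (s_x · s_y) = 255.59 / (15.73 × 19.27)
  = 255.59 / 303.1171 ≈ 0.843

0.843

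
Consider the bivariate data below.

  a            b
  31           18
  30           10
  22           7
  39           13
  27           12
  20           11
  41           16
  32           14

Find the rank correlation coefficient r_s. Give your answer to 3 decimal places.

Rank a: 5, 4, 2, 7, 3, 1, 8, 6
Rank b: 8, 2, 1, 5, 4, 3, 7, 6
d = rank(a) − rank(b): -3, 2, 1, 2, -1, -2, 1, 0; Σd² = 24
ρ = 1 − 6Σd² / [n(n²−1)] = 1 − 6×24 / (8×63) = 1 − 144/504 ≈ 0.714

0.714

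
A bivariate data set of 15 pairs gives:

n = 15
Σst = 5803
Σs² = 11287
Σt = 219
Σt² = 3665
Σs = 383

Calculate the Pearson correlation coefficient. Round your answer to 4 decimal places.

0.2515

r = (nΣst − ΣsΣt) / √[(nΣs² − (Σs)²)(nΣt² − (Σt)²)]
Numerator: 15×5803 − 383×219 = 3168
Denominator: √[(169305 − 146689)(54975 − 47961)] = √[22616 × 7014] = 12594.7856
r = 3168 / 12594.7856 ≈ 0.2515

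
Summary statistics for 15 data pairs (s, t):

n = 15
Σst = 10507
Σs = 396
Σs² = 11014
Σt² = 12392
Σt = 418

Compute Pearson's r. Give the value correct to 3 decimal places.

r = (nΣst − ΣsΣt) / √[(nΣs² − (Σs)²)(nΣt² − (Σt)²)]
Numerator: 15×10507 − 396×418 = -7923
Denominator: √[(165210 − 156816)(185880 − 174724)] = √[8394 × 11156] = 9676.9553
r = -7923 / 9676.9553 ≈ -0.819

-0.819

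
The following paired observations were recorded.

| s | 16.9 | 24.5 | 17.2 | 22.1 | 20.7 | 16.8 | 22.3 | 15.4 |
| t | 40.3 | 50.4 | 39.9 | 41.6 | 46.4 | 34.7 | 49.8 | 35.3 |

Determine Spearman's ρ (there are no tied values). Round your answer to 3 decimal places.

Rank s: 3, 8, 4, 6, 5, 2, 7, 1
Rank t: 4, 8, 3, 5, 6, 1, 7, 2
d = rank(s) − rank(t): -1, 0, 1, 1, -1, 1, 0, -1; Σd² = 6
ρ = 1 − 6Σd² / [n(n²−1)] = 1 − 6×6 / (8×63) = 1 − 36/504 ≈ 0.929

0.929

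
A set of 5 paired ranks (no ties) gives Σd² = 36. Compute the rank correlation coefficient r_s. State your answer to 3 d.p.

-0.800

ρ = 1 − 6Σd² / [n(n²−1)] = 1 − 6×36 / (5×24)
  = 1 − 216/120 = 1 − 1.8000 ≈ -0.800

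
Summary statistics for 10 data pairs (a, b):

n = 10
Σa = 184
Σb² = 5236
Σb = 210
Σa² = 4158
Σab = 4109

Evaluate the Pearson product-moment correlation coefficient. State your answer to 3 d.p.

0.307

r = (nΣab − ΣaΣb) / √[(nΣa² − (Σa)²)(nΣb² − (Σb)²)]
Numerator: 10×4109 − 184×210 = 2450
Denominator: √[(41580 − 33856)(52360 − 44100)] = √[7724 × 8260] = 7987.5052
r = 2450 / 7987.5052 ≈ 0.307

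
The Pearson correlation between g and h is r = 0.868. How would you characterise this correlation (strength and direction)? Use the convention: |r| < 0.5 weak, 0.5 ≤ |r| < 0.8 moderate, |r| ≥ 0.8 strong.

strong positive

r = 0.868 > 0 so the relationship is positive.
|r| = 0.868, which falls in the strong range.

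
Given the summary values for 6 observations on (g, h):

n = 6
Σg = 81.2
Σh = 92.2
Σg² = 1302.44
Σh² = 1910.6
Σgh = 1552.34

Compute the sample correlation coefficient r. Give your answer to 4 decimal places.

r = (nΣgh − ΣgΣh) / √[(nΣg² − (Σg)²)(nΣh² − (Σh)²)]
Numerator: 6×1552.34 − 81.2×92.2 = 1827.4
Denominator: √[(7814.64 − 6593.44)(11463.6 − 8500.84)] = √[1221.2 × 2962.76] = 1902.1363
r = 1827.4 / 1902.1363 ≈ 0.9607

0.9607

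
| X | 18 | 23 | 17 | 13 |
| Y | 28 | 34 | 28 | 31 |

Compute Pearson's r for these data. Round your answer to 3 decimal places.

n = 4, ΣX = 71, ΣY = 121, ΣX² = 1311, ΣY² = 3685, ΣXY = 2165
nΣXY − ΣXΣY = 8660 − 8591 = 69
nΣX² − (ΣX)² = 5244 − 5041 = 203; nΣY² − (ΣY)² = 14740 − 14641 = 99
r = 69 / √(203 × 99) = 69 / 141.7639 ≈ 0.487

0.487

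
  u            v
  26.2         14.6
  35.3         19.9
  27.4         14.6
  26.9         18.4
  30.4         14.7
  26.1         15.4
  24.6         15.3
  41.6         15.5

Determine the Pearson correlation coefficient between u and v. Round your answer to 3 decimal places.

0.272

n = 8, Σu = 238.5, Σv = 128.4, Σu² = 7347.99, Σv² = 2088.48, Σuv = 3849.99
nΣuv − ΣuΣv = 30799.92 − 30623.4 = 176.52
nΣu² − (Σu)² = 58783.92 − 56882.25 = 1901.67; nΣv² − (Σv)² = 16707.84 − 16486.56 = 221.28
r = 176.52 / √(1901.67 × 221.28) = 176.52 / 648.6922 ≈ 0.272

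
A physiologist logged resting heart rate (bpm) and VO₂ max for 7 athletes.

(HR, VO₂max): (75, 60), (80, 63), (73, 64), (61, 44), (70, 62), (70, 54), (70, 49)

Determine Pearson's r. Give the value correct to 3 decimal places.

n = 7, Σx = 499, Σy = 396, Σx² = 35775, Σy² = 22762, Σxy = 28446
nΣxy − ΣxΣy = 199122 − 197604 = 1518
nΣx² − (Σx)² = 250425 − 249001 = 1424; nΣy² − (Σy)² = 159334 − 156816 = 2518
r = 1518 / √(1424 × 2518) = 1518 / 1893.5765 ≈ 0.802

0.802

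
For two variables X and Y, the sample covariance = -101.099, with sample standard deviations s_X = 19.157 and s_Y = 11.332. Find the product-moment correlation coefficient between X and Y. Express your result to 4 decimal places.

r = Cov(X,Y) / (s_X · s_Y) = -101.099 / (19.157 × 11.332)
  = -101.099 / 217.0871 ≈ -0.4657

-0.4657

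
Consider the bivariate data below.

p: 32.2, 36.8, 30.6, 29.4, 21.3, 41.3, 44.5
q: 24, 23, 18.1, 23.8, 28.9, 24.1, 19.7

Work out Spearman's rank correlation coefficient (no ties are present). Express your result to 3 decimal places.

Rank p: 4, 5, 3, 2, 1, 6, 7
Rank q: 5, 3, 1, 4, 7, 6, 2
d = rank(p) − rank(q): -1, 2, 2, -2, -6, 0, 5; Σd² = 74
ρ = 1 − 6Σd² / [n(n²−1)] = 1 − 6×74 / (7×48) = 1 − 444/336 ≈ -0.321

-0.321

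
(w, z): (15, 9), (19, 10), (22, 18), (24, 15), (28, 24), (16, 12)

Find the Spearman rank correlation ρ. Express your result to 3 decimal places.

0.886

Rank w: 1, 3, 4, 5, 6, 2
Rank z: 1, 2, 5, 4, 6, 3
d = rank(w) − rank(z): 0, 1, -1, 1, 0, -1; Σd² = 4
ρ = 1 − 6Σd² / [n(n²−1)] = 1 − 6×4 / (6×35) = 1 − 24/210 ≈ 0.886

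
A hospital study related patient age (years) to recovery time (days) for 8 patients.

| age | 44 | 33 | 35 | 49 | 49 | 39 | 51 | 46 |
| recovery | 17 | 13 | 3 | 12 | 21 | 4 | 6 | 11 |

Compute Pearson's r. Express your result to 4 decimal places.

0.3460

n = 8, Σx = 346, Σy = 87, Σx² = 15290, Σy² = 1225, Σxy = 3867
nΣxy − ΣxΣy = 30936 − 30102 = 834
nΣx² − (Σx)² = 122320 − 119716 = 2604; nΣy² − (Σy)² = 9800 − 7569 = 2231
r = 834 / √(2604 × 2231) = 834 / 2410.2954 ≈ 0.3460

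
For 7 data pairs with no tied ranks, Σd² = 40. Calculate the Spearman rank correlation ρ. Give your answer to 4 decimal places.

0.2857

ρ = 1 − 6Σd² / [n(n²−1)] = 1 − 6×40 / (7×48)
  = 1 − 240/336 = 1 − 0.71429 ≈ 0.2857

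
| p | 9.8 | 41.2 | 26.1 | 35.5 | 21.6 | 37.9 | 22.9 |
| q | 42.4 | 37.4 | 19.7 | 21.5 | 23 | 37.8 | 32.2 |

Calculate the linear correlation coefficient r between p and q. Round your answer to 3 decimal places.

n = 7, Σp = 195, Σq = 214, Σp² = 6162.32, Σq² = 7041.54, Σpq = 5900.62
nΣpq − ΣpΣq = 41304.34 − 41730 = -425.66
nΣp² − (Σp)² = 43136.24 − 38025 = 5111.24; nΣq² − (Σq)² = 49290.78 − 45796 = 3494.78
r = -425.66 / √(5111.24 × 3494.78) = -425.66 / 4226.4239 ≈ -0.101

-0.101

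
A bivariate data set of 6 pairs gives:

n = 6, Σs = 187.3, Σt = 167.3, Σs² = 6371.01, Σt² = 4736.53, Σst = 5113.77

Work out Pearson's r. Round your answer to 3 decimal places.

-0.561

r = (nΣst − ΣsΣt) / √[(nΣs² − (Σs)²)(nΣt² − (Σt)²)]
Numerator: 6×5113.77 − 187.3×167.3 = -652.67
Denominator: √[(38226.06 − 35081.29)(28419.18 − 27989.29)] = √[3144.77 × 429.89] = 1162.7146
r = -652.67 / 1162.7146 ≈ -0.561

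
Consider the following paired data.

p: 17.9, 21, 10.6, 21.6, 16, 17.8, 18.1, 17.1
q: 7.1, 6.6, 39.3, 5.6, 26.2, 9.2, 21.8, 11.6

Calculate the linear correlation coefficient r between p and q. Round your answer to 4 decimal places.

n = 8, Σp = 140.1, Σq = 127.4, Σp² = 2533.19, Σq² = 3050.7, Σpq = 1979.13
nΣpq − ΣpΣq = 15833.04 − 17848.74 = -2015.7
nΣp² − (Σp)² = 20265.52 − 19628.01 = 637.51; nΣq² − (Σq)² = 24405.6 − 16230.76 = 8174.84
r = -2015.7 / √(637.51 × 8174.84) = -2015.7 / 2282.8803 ≈ -0.8830

-0.8830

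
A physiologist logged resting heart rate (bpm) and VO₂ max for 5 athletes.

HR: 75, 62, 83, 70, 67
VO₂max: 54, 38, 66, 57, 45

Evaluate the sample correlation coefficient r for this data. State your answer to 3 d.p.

0.935

n = 5, Σx = 357, Σy = 260, Σx² = 25747, Σy² = 13990, Σxy = 18889
nΣxy − ΣxΣy = 94445 − 92820 = 1625
nΣx² − (Σx)² = 128735 − 127449 = 1286; nΣy² − (Σy)² = 69950 − 67600 = 2350
r = 1625 / √(1286 × 2350) = 1625 / 1738.4188 ≈ 0.935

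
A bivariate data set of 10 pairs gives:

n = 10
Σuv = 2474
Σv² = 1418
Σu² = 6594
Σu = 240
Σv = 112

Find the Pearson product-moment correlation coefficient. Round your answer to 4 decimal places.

r = (nΣuv − ΣuΣv) / √[(nΣu² − (Σu)²)(nΣv² − (Σv)²)]
Numerator: 10×2474 − 240×112 = -2140
Denominator: √[(65940 − 57600)(14180 − 12544)] = √[8340 × 1636] = 3693.8110
r = -2140 / 3693.8110 ≈ -0.5793

-0.5793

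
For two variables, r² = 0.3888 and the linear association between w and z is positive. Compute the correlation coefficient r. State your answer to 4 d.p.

|r| = √0.3888 = 0.6235
The association is positive, so r = 0.6235.

0.6235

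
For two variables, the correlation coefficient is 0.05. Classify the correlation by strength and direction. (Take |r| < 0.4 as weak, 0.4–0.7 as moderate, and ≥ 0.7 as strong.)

r = 0.05 > 0 so the relationship is positive.
|r| = 0.05, which falls in the weak range.

weak positive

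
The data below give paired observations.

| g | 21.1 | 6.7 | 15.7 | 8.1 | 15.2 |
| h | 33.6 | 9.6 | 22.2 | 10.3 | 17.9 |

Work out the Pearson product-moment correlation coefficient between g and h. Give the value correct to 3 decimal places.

0.970

n = 5, Σg = 66.8, Σh = 93.6, Σg² = 1033.24, Σh² = 2140.46, Σgh = 1477.33
nΣgh − ΣgΣh = 7386.65 − 6252.48 = 1134.17
nΣg² − (Σg)² = 5166.2 − 4462.24 = 703.96; nΣh² − (Σh)² = 10702.3 − 8760.96 = 1941.34
r = 1134.17 / √(703.96 × 1941.34) = 1134.17 / 1169.0277 ≈ 0.970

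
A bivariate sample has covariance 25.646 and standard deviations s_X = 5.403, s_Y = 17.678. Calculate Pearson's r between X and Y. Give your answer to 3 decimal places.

0.269

r = Cov(X,Y) / (s_X · s_Y) = 25.646 / (5.403 × 17.678)
  = 25.646 / 95.5142 ≈ 0.269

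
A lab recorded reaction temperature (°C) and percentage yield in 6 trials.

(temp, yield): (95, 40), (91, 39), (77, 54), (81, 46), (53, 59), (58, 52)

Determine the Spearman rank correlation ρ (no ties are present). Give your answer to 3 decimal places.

-0.886

Rank temp: 6, 5, 3, 4, 1, 2
Rank yield: 2, 1, 5, 3, 6, 4
d = rank(temp) − rank(yield): 4, 4, -2, 1, -5, -2; Σd² = 66
ρ = 1 − 6Σd² / [n(n²−1)] = 1 − 6×66 / (6×35) = 1 − 396/210 ≈ -0.886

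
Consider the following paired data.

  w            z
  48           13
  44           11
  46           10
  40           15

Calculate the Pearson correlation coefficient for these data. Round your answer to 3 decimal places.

-0.550

n = 4, Σw = 178, Σz = 49, Σw² = 7956, Σz² = 615, Σwz = 2168
nΣwz − ΣwΣz = 8672 − 8722 = -50
nΣw² − (Σw)² = 31824 − 31684 = 140; nΣz² − (Σz)² = 2460 − 2401 = 59
r = -50 / √(140 × 59) = -50 / 90.8845 ≈ -0.550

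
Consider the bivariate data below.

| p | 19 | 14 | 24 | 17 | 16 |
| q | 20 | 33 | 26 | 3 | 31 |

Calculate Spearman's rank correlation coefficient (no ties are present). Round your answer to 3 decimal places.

Rank p: 4, 1, 5, 3, 2
Rank q: 2, 5, 3, 1, 4
d = rank(p) − rank(q): 2, -4, 2, 2, -2; Σd² = 32
ρ = 1 − 6Σd² / [n(n²−1)] = 1 − 6×32 / (5×24) = 1 − 192/120 ≈ -0.600

-0.600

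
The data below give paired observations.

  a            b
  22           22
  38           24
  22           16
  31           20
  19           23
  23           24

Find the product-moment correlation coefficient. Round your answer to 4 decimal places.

n = 6, Σa = 155, Σb = 129, Σa² = 4263, Σb² = 2821, Σab = 3357
nΣab − ΣaΣb = 20142 − 19995 = 147
nΣa² − (Σa)² = 25578 − 24025 = 1553; nΣb² − (Σb)² = 16926 − 16641 = 285
r = 147 / √(1553 × 285) = 147 / 665.2857 ≈ 0.2210

0.2210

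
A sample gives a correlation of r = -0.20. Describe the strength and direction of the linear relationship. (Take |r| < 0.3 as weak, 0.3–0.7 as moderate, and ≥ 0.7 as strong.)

weak negative

r = -0.20 < 0 so the relationship is negative.
|r| = 0.20, which falls in the weak range.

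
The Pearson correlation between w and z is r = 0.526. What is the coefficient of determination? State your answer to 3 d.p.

0.277

r² = (0.526)² = 0.277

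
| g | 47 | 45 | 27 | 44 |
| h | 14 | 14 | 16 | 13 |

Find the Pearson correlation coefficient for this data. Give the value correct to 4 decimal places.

-0.8805

n = 4, Σg = 163, Σh = 57, Σg² = 6899, Σh² = 817, Σgh = 2292
nΣgh − ΣgΣh = 9168 − 9291 = -123
nΣg² − (Σg)² = 27596 − 26569 = 1027; nΣh² − (Σh)² = 3268 − 3249 = 19
r = -123 / √(1027 × 19) = -123 / 139.6889 ≈ -0.8805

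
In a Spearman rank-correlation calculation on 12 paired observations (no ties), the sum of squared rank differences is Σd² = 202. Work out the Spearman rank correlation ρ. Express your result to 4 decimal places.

ρ = 1 − 6Σd² / [n(n²−1)] = 1 − 6×202 / (12×143)
  = 1 − 1212/1716 = 1 − 0.70629 ≈ 0.2937

0.2937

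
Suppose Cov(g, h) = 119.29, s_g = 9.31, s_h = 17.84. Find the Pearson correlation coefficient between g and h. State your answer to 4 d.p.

0.7182

r = Cov(g,h) / (s_g · s_h) = 119.29 / (9.31 × 17.84)
  = 119.29 / 166.0904 ≈ 0.7182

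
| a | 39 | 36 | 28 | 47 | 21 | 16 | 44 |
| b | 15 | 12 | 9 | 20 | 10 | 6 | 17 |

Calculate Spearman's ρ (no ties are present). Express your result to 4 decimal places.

Rank a: 5, 4, 3, 7, 2, 1, 6
Rank b: 5, 4, 2, 7, 3, 1, 6
d = rank(a) − rank(b): 0, 0, 1, 0, -1, 0, 0; Σd² = 2
ρ = 1 − 6Σd² / [n(n²−1)] = 1 − 6×2 / (7×48) = 1 − 12/336 ≈ 0.9643

0.9643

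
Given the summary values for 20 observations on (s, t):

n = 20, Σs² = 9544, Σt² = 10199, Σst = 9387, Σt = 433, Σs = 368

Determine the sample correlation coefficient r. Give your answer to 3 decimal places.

r = (nΣst − ΣsΣt) / √[(nΣs² − (Σs)²)(nΣt² − (Σt)²)]
Numerator: 20×9387 − 368×433 = 28396
Denominator: √[(190880 − 135424)(203980 − 187489)] = √[55456 × 16491] = 30241.1127
r = 28396 / 30241.1127 ≈ 0.939

0.939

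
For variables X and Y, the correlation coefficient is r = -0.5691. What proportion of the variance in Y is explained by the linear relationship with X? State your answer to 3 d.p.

r² = (-0.5691)² = 0.324

0.324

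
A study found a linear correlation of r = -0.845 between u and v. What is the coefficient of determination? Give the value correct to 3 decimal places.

r² = (-0.845)² = 0.714

0.714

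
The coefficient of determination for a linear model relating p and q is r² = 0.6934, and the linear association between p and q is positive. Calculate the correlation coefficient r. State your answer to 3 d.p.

|r| = √0.6934 = 0.833
The association is positive, so r = 0.833.

0.833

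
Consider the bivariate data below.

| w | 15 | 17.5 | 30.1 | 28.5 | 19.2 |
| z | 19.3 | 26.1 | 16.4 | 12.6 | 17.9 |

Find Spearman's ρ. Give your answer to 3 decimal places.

Rank w: 1, 2, 5, 4, 3
Rank z: 4, 5, 2, 1, 3
d = rank(w) − rank(z): -3, -3, 3, 3, 0; Σd² = 36
ρ = 1 − 6Σd² / [n(n²−1)] = 1 − 6×36 / (5×24) = 1 − 216/120 ≈ -0.800

-0.800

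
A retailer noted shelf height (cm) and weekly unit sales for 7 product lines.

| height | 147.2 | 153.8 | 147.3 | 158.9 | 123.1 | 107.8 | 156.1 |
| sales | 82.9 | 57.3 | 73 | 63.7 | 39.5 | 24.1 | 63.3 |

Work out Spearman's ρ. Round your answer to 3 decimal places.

Rank height: 3, 5, 4, 7, 2, 1, 6
Rank sales: 7, 3, 6, 5, 2, 1, 4
d = rank(height) − rank(sales): -4, 2, -2, 2, 0, 0, 2; Σd² = 32
ρ = 1 − 6Σd² / [n(n²−1)] = 1 − 6×32 / (7×48) = 1 − 192/336 ≈ 0.429

0.429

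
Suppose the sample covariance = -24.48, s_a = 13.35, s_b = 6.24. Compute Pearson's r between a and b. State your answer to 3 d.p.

r = Cov(a,b) / (s_a · s_b) = -24.48 / (13.35 × 6.24)
  = -24.48 / 83.3040 ≈ -0.294

-0.294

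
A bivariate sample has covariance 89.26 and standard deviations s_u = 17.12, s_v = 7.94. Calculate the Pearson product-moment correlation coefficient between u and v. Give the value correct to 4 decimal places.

r = Cov(u,v) / (s_u · s_v) = 89.26 / (17.12 × 7.94)
  = 89.26 / 135.9328 ≈ 0.6566

0.6566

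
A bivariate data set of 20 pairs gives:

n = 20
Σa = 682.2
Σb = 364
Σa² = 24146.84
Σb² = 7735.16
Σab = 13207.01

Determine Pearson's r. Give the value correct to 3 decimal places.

0.802

r = (nΣab − ΣaΣb) / √[(nΣa² − (Σa)²)(nΣb² − (Σb)²)]
Numerator: 20×13207.01 − 682.2×364 = 15819.4
Denominator: √[(482936.8 − 465396.84)(154703.2 − 132496)] = √[17539.96 × 22207.2] = 19736.0938
r = 15819.4 / 19736.0938 ≈ 0.802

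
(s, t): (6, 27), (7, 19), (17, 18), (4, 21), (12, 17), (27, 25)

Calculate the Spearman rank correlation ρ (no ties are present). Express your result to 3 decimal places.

Rank s: 2, 3, 5, 1, 4, 6
Rank t: 6, 3, 2, 4, 1, 5
d = rank(s) − rank(t): -4, 0, 3, -3, 3, 1; Σd² = 44
ρ = 1 − 6Σd² / [n(n²−1)] = 1 − 6×44 / (6×35) = 1 − 264/210 ≈ -0.257

-0.257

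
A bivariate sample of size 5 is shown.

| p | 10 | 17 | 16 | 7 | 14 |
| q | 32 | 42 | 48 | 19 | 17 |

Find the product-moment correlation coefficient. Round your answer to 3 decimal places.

n = 5, Σp = 64, Σq = 158, Σp² = 890, Σq² = 5742, Σpq = 2173
nΣpq − ΣpΣq = 10865 − 10112 = 753
nΣp² − (Σp)² = 4450 − 4096 = 354; nΣq² − (Σq)² = 28710 − 24964 = 3746
r = 753 / √(354 × 3746) = 753 / 1151.5572 ≈ 0.654

0.654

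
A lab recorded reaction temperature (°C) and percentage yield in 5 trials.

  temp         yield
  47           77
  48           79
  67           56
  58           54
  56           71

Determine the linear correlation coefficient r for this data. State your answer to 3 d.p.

n = 5, Σx = 276, Σy = 337, Σx² = 15502, Σy² = 23263, Σxy = 18271
nΣxy − ΣxΣy = 91355 − 93012 = -1657
nΣx² − (Σx)² = 77510 − 76176 = 1334; nΣy² − (Σy)² = 116315 − 113569 = 2746
r = -1657 / √(1334 × 2746) = -1657 / 1913.9394 ≈ -0.866

-0.866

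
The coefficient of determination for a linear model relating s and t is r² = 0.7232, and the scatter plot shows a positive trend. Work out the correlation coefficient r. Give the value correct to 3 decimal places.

|r| = √0.7232 = 0.850
The association is positive, so r = 0.850.

0.850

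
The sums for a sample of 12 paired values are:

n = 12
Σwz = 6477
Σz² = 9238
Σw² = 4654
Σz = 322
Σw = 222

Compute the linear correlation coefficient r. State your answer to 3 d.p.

0.909

r = (nΣwz − ΣwΣz) / √[(nΣw² − (Σw)²)(nΣz² − (Σz)²)]
Numerator: 12×6477 − 222×322 = 6240
Denominator: √[(55848 − 49284)(110856 − 103684)] = √[6564 × 7172] = 6861.2687
r = 6240 / 6861.2687 ≈ 0.909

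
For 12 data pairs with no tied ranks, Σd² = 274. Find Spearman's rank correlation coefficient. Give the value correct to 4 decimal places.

0.0420

ρ = 1 − 6Σd² / [n(n²−1)] = 1 − 6×274 / (12×143)
  = 1 − 1644/1716 = 1 − 0.95804 ≈ 0.0420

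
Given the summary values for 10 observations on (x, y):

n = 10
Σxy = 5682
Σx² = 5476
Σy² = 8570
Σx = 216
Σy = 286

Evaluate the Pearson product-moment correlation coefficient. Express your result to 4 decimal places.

-0.8811

r = (nΣxy − ΣxΣy) / √[(nΣx² − (Σx)²)(nΣy² − (Σy)²)]
Numerator: 10×5682 − 216×286 = -4956
Denominator: √[(54760 − 46656)(85700 − 81796)] = √[8104 × 3904] = 5624.7681
r = -4956 / 5624.7681 ≈ -0.8811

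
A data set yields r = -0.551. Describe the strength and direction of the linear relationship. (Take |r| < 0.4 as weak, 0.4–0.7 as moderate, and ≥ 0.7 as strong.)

moderate negative

r = -0.551 < 0 so the relationship is negative.
|r| = 0.551, which falls in the moderate range.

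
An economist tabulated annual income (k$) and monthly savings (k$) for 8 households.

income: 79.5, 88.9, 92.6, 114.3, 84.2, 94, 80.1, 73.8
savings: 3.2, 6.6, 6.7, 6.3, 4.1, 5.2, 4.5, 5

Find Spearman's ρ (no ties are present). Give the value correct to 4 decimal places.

Rank income: 2, 5, 6, 8, 4, 7, 3, 1
Rank savings: 1, 7, 8, 6, 2, 5, 3, 4
d = rank(income) − rank(savings): 1, -2, -2, 2, 2, 2, 0, -3; Σd² = 30
ρ = 1 − 6Σd² / [n(n²−1)] = 1 − 6×30 / (8×63) = 1 − 180/504 ≈ 0.6429

0.6429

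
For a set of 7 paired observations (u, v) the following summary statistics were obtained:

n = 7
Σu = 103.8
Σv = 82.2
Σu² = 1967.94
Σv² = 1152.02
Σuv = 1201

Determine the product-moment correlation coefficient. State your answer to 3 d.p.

r = (nΣuv − ΣuΣv) / √[(nΣu² − (Σu)²)(nΣv² − (Σv)²)]
Numerator: 7×1201 − 103.8×82.2 = -125.36
Denominator: √[(13775.58 − 10774.44)(8064.14 − 6756.84)] = √[3001.14 × 1307.3] = 1980.7550
r = -125.36 / 1980.7550 ≈ -0.063

-0.063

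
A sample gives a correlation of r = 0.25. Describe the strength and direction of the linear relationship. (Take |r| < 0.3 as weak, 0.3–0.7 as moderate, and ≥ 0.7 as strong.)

weak positive

r = 0.25 > 0 so the relationship is positive.
|r| = 0.25, which falls in the weak range.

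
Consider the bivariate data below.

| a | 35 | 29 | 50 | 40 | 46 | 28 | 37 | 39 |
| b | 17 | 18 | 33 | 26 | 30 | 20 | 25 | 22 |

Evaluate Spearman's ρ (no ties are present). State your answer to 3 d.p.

Rank a: 3, 2, 8, 6, 7, 1, 4, 5
Rank b: 1, 2, 8, 6, 7, 3, 5, 4
d = rank(a) − rank(b): 2, 0, 0, 0, 0, -2, -1, 1; Σd² = 10
ρ = 1 − 6Σd² / [n(n²−1)] = 1 − 6×10 / (8×63) = 1 − 60/504 ≈ 0.881

0.881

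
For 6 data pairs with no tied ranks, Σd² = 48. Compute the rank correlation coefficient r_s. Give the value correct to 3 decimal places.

ρ = 1 − 6Σd² / [n(n²−1)] = 1 − 6×48 / (6×35)
  = 1 − 288/210 = 1 − 1.3714 ≈ -0.371

-0.371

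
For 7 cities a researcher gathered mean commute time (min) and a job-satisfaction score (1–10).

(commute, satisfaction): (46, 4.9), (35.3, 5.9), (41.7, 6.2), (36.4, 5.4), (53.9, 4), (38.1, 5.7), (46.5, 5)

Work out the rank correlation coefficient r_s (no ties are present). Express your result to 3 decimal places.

-0.714

Rank commute: 5, 1, 4, 2, 7, 3, 6
Rank satisfaction: 2, 6, 7, 4, 1, 5, 3
d = rank(commute) − rank(satisfaction): 3, -5, -3, -2, 6, -2, 3; Σd² = 96
ρ = 1 − 6Σd² / [n(n²−1)] = 1 − 6×96 / (7×48) = 1 − 576/336 ≈ -0.714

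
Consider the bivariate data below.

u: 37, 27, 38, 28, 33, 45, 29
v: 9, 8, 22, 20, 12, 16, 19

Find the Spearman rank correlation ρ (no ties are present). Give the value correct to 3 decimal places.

0.286

Rank u: 5, 1, 6, 2, 4, 7, 3
Rank v: 2, 1, 7, 6, 3, 4, 5
d = rank(u) − rank(v): 3, 0, -1, -4, 1, 3, -2; Σd² = 40
ρ = 1 − 6Σd² / [n(n²−1)] = 1 − 6×40 / (7×48) = 1 − 240/336 ≈ 0.286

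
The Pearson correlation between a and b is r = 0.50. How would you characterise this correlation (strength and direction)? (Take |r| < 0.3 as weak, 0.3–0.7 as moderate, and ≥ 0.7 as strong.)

r = 0.50 > 0 so the relationship is positive.
|r| = 0.50, which falls in the moderate range.

moderate positive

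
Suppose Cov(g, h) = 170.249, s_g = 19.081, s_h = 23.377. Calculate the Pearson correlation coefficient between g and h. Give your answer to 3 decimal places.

r = Cov(g,h) / (s_g · s_h) = 170.249 / (19.081 × 23.377)
  = 170.249 / 446.0565 ≈ 0.382

0.382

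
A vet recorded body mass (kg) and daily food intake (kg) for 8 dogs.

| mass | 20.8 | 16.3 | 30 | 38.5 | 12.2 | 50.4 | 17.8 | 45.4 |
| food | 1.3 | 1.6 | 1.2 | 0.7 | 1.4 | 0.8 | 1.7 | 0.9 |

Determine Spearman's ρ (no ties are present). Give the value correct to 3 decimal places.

-0.833

Rank mass: 4, 2, 5, 6, 1, 8, 3, 7
Rank food: 5, 7, 4, 1, 6, 2, 8, 3
d = rank(mass) − rank(food): -1, -5, 1, 5, -5, 6, -5, 4; Σd² = 154
ρ = 1 − 6Σd² / [n(n²−1)] = 1 − 6×154 / (8×63) = 1 − 924/504 ≈ -0.833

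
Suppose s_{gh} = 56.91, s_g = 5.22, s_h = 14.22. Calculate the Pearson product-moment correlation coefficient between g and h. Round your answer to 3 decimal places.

r = Cov(g,h) / (s_g · s_h) = 56.91 / (5.22 × 14.22)
  = 56.91 / 74.2284 ≈ 0.767

0.767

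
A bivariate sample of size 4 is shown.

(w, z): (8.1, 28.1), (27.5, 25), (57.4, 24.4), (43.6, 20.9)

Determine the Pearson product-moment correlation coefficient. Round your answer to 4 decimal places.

-0.7097

n = 4, Σw = 136.6, Σz = 98.4, Σw² = 6017.58, Σz² = 2446.78, Σwz = 3226.91
nΣwz − ΣwΣz = 12907.64 − 13441.44 = -533.8
nΣw² − (Σw)² = 24070.32 − 18659.56 = 5410.76; nΣz² − (Σz)² = 9787.12 − 9682.56 = 104.56
r = -533.8 / √(5410.76 × 104.56) = -533.8 / 752.1629 ≈ -0.7097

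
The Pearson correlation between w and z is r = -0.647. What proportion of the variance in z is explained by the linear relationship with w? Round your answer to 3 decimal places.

0.419

r² = (-0.647)² = 0.419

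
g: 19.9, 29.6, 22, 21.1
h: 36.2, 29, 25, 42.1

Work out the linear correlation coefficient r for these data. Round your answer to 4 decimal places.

n = 4, Σg = 92.6, Σh = 132.3, Σg² = 2201.38, Σh² = 4548.85, Σgh = 3017.09
nΣgh − ΣgΣh = 12068.36 − 12250.98 = -182.62
nΣg² − (Σg)² = 8805.52 − 8574.76 = 230.76; nΣh² − (Σh)² = 18195.4 − 17503.29 = 692.11
r = -182.62 / √(230.76 × 692.11) = -182.62 / 399.6390 ≈ -0.4570

-0.4570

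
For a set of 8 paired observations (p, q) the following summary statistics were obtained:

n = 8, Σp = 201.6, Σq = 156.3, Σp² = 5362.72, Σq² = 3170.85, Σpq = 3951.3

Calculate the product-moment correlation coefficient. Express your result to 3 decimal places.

0.069

r = (nΣpq − ΣpΣq) / √[(nΣp² − (Σp)²)(nΣq² − (Σq)²)]
Numerator: 8×3951.3 − 201.6×156.3 = 100.32
Denominator: √[(42901.76 − 40642.56)(25366.8 − 24429.69)] = √[2259.2 × 937.11] = 1455.0323
r = 100.32 / 1455.0323 ≈ 0.069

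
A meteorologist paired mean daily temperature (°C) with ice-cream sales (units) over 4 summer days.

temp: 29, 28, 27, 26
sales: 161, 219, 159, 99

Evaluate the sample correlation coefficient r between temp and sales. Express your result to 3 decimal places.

0.648

n = 4, Σx = 110, Σy = 638, Σx² = 3030, Σy² = 108964, Σxy = 17668
nΣxy − ΣxΣy = 70672 − 70180 = 492
nΣx² − (Σx)² = 12120 − 12100 = 20; nΣy² − (Σy)² = 435856 − 407044 = 28812
r = 492 / √(20 × 28812) = 492 / 759.1047 ≈ 0.648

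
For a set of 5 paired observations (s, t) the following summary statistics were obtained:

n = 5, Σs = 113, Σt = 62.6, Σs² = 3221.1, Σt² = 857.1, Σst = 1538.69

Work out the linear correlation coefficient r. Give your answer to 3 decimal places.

0.560

r = (nΣst − ΣsΣt) / √[(nΣs² − (Σs)²)(nΣt² − (Σt)²)]
Numerator: 5×1538.69 − 113×62.6 = 619.65
Denominator: √[(16105.5 − 12769)(4285.5 − 3918.76)] = √[3336.5 × 366.74] = 1106.1772
r = 619.65 / 1106.1772 ≈ 0.560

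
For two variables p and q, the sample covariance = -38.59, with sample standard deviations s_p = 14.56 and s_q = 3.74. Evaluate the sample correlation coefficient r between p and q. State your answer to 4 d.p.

r = Cov(p,q) / (s_p · s_q) = -38.59 / (14.56 × 3.74)
  = -38.59 / 54.4544 ≈ -0.7087

-0.7087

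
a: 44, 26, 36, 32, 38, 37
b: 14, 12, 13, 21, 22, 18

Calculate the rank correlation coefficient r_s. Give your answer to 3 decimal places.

0.429

Rank a: 6, 1, 3, 2, 5, 4
Rank b: 3, 1, 2, 5, 6, 4
d = rank(a) − rank(b): 3, 0, 1, -3, -1, 0; Σd² = 20
ρ = 1 − 6Σd² / [n(n²−1)] = 1 − 6×20 / (6×35) = 1 − 120/210 ≈ 0.429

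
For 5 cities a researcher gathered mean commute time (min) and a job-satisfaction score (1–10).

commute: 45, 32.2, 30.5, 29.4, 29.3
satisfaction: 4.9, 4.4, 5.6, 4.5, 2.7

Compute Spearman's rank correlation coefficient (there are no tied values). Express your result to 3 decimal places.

0.500

Rank commute: 5, 4, 3, 2, 1
Rank satisfaction: 4, 2, 5, 3, 1
d = rank(commute) − rank(satisfaction): 1, 2, -2, -1, 0; Σd² = 10
ρ = 1 − 6Σd² / [n(n²−1)] = 1 − 6×10 / (5×24) = 1 − 60/120 ≈ 0.500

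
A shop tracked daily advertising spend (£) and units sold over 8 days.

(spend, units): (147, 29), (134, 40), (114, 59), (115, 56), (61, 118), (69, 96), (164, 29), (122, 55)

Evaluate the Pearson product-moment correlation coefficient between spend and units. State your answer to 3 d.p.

-0.978

n = 8, Σx = 926, Σy = 482, Σx² = 116048, Σy² = 36064, Σxy = 48077
nΣxy − ΣxΣy = 384616 − 446332 = -61716
nΣx² − (Σx)² = 928384 − 857476 = 70908; nΣy² − (Σy)² = 288512 − 232324 = 56188
r = -61716 / √(70908 × 56188) = -61716 / 63120.3509 ≈ -0.978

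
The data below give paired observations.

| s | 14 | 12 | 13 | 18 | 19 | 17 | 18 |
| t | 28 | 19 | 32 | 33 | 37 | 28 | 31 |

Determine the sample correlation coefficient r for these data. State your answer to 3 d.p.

n = 7, Σs = 111, Σt = 208, Σs² = 1807, Σt² = 6372, Σst = 3367
nΣst − ΣsΣt = 23569 − 23088 = 481
nΣs² − (Σs)² = 12649 − 12321 = 328; nΣt² − (Σt)² = 44604 − 43264 = 1340
r = 481 / √(328 × 1340) = 481 / 662.9630 ≈ 0.726

0.726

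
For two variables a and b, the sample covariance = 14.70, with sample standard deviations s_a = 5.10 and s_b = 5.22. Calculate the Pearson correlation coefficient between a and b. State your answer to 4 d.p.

r = Cov(a,b) / (s_a · s_b) = 14.70 / (5.10 × 5.22)
  = 14.70 / 26.6220 ≈ 0.5522

0.5522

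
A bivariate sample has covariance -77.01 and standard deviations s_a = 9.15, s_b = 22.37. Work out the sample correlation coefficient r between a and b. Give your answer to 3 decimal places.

-0.376

r = Cov(a,b) / (s_a · s_b) = -77.01 / (9.15 × 22.37)
  = -77.01 / 204.6855 ≈ -0.376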